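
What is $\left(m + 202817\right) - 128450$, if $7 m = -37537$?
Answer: $\frac{483032}{7} \approx 69005.0$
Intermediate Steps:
$m = - \frac{37537}{7}$ ($m = \frac{1}{7} \left(-37537\right) = - \frac{37537}{7} \approx -5362.4$)
$\left(m + 202817\right) - 128450 = \left(- \frac{37537}{7} + 202817\right) - 128450 = \frac{1382182}{7} - 128450 = \frac{483032}{7}$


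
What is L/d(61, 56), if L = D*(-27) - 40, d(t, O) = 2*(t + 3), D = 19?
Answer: -553/128 ≈ -4.3203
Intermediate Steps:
d(t, O) = 6 + 2*t (d(t, O) = 2*(3 + t) = 6 + 2*t)
L = -553 (L = 19*(-27) - 40 = -513 - 40 = -553)
L/d(61, 56) = -553/(6 + 2*61) = -553/(6 + 122) = -553/128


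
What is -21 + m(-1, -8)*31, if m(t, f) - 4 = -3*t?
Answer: 196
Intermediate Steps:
m(t, f) = 4 - 3*t
-21 + m(-1, -8)*31 = -21 + (4 - 3*(-1))*31 = -21 + (4 + 3)*31 = -21 + 7*31 = -21 + 217 = 196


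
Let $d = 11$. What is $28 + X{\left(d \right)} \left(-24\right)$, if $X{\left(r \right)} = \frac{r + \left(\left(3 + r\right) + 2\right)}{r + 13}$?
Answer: $1$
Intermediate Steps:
$X{\left(r \right)} = \frac{5 + 2 r}{13 + r}$ ($X{\left(r \right)} = \frac{r + \left(5 + r\right)}{13 + r} = \frac{5 + 2 r}{13 + r}$)
$28 + X{\left(d \right)} \left(-24\right) = 28 + \frac{5 + 2 \cdot 11}{13 + 11} \left(-24\right) = 28 + \frac{5 + 22}{24} \left(-24\right) = 28 + \frac{1}{24} \cdot 27 \left(-24\right) = 28 + \frac{9}{8} \left(-24\right) = 28 - 27 = 1$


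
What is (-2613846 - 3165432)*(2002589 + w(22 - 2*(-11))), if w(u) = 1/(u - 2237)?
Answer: -8460242058665976/731 ≈ -1.1574e+13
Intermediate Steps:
w(u) = 1/(-2237 + u)
(-2613846 - 3165432)*(2002589 + w(22 - 2*(-11))) = (-2613846 - 3165432)*(2002589 + 1/(-2237 + (22 - 2*(-11)))) = -5779278*(2002589 + 1/(-2237 + (22 + 22))) = -5779278*(2002589 + 1/(-2237 + 44)) = -5779278*(2002589 + 1/(-2193)) = -5779278*(2002589 - 1/2193) = -5779278*4391677676/2193 = -8460242058665976/731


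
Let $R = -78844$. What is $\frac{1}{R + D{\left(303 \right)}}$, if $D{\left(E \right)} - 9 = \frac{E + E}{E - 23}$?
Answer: $- \frac{140}{11036597} \approx -1.2685 \cdot 10^{-5}$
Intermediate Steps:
$D{\left(E \right)} = 9 + \frac{2 E}{-23 + E}$ ($D{\left(E \right)} = 9 + \frac{E + E}{E - 23} = 9 + \frac{2 E}{-23 + E}$)
$\frac{1}{R + D{\left(303 \right)}} = \frac{1}{-78844 + \frac{-207 + 11 \cdot 303}{-23 + 303}} = \frac{1}{-78844 + \frac{-207 + 3333}{280}} = \frac{1}{-78844 + \frac{1}{280} \cdot 3126} = \frac{1}{-78844 + \frac{1563}{140}} = \frac{1}{- \frac{11036597}{140}} = - \frac{140}{11036597}$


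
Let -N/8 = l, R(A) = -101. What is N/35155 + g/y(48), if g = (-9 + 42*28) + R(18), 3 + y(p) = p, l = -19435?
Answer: 8894366/316395 ≈ 28.112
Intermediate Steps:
y(p) = -3 + p
g = 1066 (g = (-9 + 42*28) - 101 = (-9 + 1176) - 101 = 1167 - 101 = 1066)
N = 155480 (N = -8*(-19435) = 155480)
N/35155 + g/y(48) = 155480/35155 + 1066/(-3 + 48) = 155480*(1/35155) + 1066/45 = 31096/7031 + 1066*(1/45) = 31096/7031 + 1066/45 = 8894366/316395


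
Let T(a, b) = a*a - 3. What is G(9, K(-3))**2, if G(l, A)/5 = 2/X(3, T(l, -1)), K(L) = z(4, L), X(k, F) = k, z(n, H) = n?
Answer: 100/9 ≈ 11.111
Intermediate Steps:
T(a, b) = -3 + a**2 (T(a, b) = a**2 - 3 = -3 + a**2)
K(L) = 4
G(l, A) = 10/3 (G(l, A) = 5*(2/3) = 10/3)
G(9, K(-3))**2 = (10/3)**2 = 100/9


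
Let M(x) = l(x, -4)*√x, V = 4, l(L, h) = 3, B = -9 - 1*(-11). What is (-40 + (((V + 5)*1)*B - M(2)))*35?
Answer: -770 - 105*√2 ≈ -918.49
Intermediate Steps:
B = 2 (B = -9 + 11 = 2)
M(x) = 3*√x
(-40 + (((V + 5)*1)*B - M(2)))*35 = (-40 + (((4 + 5)*1)*2 - 3*√2))*35 = (-40 + ((9*1)*2 - 3*√2))*35 = (-40 + (9*2 - 3*√2))*35 = (-40 + (18 - 3*√2))*35 = (-22 - 3*√2)*35 = -770 - 105*√2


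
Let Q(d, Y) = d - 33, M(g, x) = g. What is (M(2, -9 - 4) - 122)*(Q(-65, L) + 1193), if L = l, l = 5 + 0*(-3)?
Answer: -131400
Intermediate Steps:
l = 5 (l = 5 + 0 = 5)
L = 5
Q(d, Y) = -33 + d
(M(2, -9 - 4) - 122)*(Q(-65, L) + 1193) = (2 - 122)*((-33 - 65) + 1193) = -120*(-98 + 1193) = -120*1095 = -131400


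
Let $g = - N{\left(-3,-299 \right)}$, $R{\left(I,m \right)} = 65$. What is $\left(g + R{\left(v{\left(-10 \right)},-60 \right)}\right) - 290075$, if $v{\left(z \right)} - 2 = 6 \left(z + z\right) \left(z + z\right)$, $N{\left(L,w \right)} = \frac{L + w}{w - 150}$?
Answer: $- \frac{130214792}{449} \approx -2.9001 \cdot 10^{5}$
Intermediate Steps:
$N{\left(L,w \right)} = \frac{L + w}{-150 + w}$
$v{\left(z \right)} = 2 + 24 z^{2}$ ($v{\left(z \right)} = 2 + 6 \left(z + z\right) \left(z + z\right) = 2 + 6 \cdot 2 z 2 z = 2 + 6 \cdot 4 z^{2} = 2 + 24 z^{2}$)
$g = - \frac{302}{449}$ ($g = - \frac{-3 - 299}{-150 - 299} = - \frac{-302}{-449} = - \frac{\left(-1\right) \left(-302\right)}{449} = \left(-1\right) \frac{302}{449} = - \frac{302}{449} \approx -0.67261$)
$\left(g + R{\left(v{\left(-10 \right)},-60 \right)}\right) - 290075 = \left(- \frac{302}{449} + 65\right) - 290075 = \frac{28883}{449} - 290075 = - \frac{130214792}{449}$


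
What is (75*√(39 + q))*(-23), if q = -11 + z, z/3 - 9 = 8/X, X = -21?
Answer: -1725*√2639/7 ≈ -12659.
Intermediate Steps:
z = 181/7 (z = 27 + 3*(8/(-21)) = 27 + 3*(8*(-1/21)) = 27 + 3*(-8/21) = 27 - 8/7 = 181/7 ≈ 25.857)
q = 104/7 (q = -11 + 181/7 = 104/7 ≈ 14.857)
(75*√(39 + q))*(-23) = (75*√(39 + 104/7))*(-23) = (75*√(377/7))*(-23) = (75*(√2639/7))*(-23) = (75*√2639/7)*(-23) = -1725*√2639/7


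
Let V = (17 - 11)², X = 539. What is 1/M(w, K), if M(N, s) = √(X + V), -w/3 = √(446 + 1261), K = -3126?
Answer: √23/115 ≈ 0.041703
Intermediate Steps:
V = 36 (V = 6² = 36)
w = -3*√1707 (w = -3*√(446 + 1261) = -3*√1707 ≈ -123.95)
M(N, s) = 5*√23 (M(N, s) = √(539 + 36) = √575 = 5*√23)
1/M(w, K) = 1/(5*√23) = √23/115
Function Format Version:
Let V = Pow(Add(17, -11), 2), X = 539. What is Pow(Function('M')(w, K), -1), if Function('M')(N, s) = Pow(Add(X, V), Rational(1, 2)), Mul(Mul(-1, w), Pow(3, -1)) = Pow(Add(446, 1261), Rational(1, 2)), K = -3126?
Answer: Mul(Rational(1, 115), Pow(23, Rational(1, 2))) ≈ 0.041703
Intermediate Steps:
V = 36 (V = Pow(6, 2) = 36)
w = Mul(-3, Pow(1707, Rational(1, 2))) (w = Mul(-3, Pow(Add(446, 1261), Rational(1, 2))) = Mul(-3, Pow(1707, Rational(1, 2))) ≈ -123.95)
Function('M')(N, s) = Mul(5, Pow(23, Rational(1, 2))) (Function('M')(N, s) = Pow(Add(539, 36), Rational(1, 2)) = Pow(575, Rational(1, 2)) = Mul(5, Pow(23, Rational(1, 2))))
Pow(Function('M')(w, K), -1) = Pow(Mul(5, Pow(23, Rational(1, 2))), -1) = Mul(Rational(1, 115), Pow(23, Rational(1, 2)))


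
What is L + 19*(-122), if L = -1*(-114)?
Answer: -2204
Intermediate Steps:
L = 114
L + 19*(-122) = 114 + 19*(-122) = 114 - 2318 = -2204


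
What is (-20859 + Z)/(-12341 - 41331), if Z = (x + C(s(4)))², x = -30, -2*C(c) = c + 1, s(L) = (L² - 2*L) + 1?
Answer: 9817/26836 ≈ 0.36581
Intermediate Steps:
s(L) = 1 + L² - 2*L
C(c) = -½ - c/2 (C(c) = -(c + 1)/2 = -(1 + c)/2 = -½ - c/2)
Z = 1225 (Z = (-30 + (-½ - (1 + 4² - 2*4)/2))² = (-30 + (-½ - (1 + 16 - 8)/2))² = (-30 + (-½ - ½*9))² = (-30 + (-½ - 9/2))² = (-30 - 5)² = (-35)² = 1225)
(-20859 + Z)/(-12341 - 41331) = (-20859 + 1225)/(-12341 - 41331) = -19634/(-53672) = -19634*(-1/53672) = 9817/26836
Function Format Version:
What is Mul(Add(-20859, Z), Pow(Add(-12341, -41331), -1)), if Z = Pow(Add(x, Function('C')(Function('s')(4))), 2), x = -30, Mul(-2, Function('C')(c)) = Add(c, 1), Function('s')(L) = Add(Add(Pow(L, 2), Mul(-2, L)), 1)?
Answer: Rational(9817, 26836) ≈ 0.36581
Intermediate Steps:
Function('s')(L) = Add(1, Pow(L, 2), Mul(-2, L))
Function('C')(c) = Add(Rational(-1, 2), Mul(Rational(-1, 2), c)) (Function('C')(c) = Mul(Rational(-1, 2), Add(c, 1)) = Mul(Rational(-1, 2), Add(1, c)) = Add(Rational(-1, 2), Mul(Rational(-1, 2), c)))
Z = 1225 (Z = Pow(Add(-30, Add(Rational(-1, 2), Mul(Rational(-1, 2), Add(1, Pow(4, 2), Mul(-2, 4))))), 2) = Pow(Add(-30, Add(Rational(-1, 2), Mul(Rational(-1, 2), Add(1, 16, -8)))), 2) = Pow(Add(-30, Add(Rational(-1, 2), Mul(Rational(-1, 2), 9))), 2) = Pow(Add(-30, Add(Rational(-1, 2), Rational(-9, 2))), 2) = Pow(Add(-30, -5), 2) = Pow(-35, 2) = 1225)
Mul(Add(-20859, Z), Pow(Add(-12341, -41331), -1)) = Mul(Add(-20859, 1225), Pow(Add(-12341, -41331), -1)) = Mul(-19634, Pow(-53672, -1)) = Mul(-19634, Rational(-1, 53672)) = Rational(9817, 26836)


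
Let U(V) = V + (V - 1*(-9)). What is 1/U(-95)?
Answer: -1/181 ≈ -0.0055249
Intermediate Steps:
U(V) = 9 + 2*V (U(V) = V + (V + 9) = V + (9 + V) = 9 + 2*V)
1/U(-95) = 1/(9 + 2*(-95)) = 1/(9 - 190) = 1/(-181) = -1/181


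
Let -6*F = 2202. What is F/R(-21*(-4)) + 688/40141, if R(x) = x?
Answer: -14673955/3371844 ≈ -4.3519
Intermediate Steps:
F = -367 (F = -1/6*2202 = -367)
F/R(-21*(-4)) + 688/40141 = -367/((-21*(-4))) + 688/40141 = -367/84 + 688*(1/40141) = -367*1/84 + 688/40141 = -367/84 + 688/40141 = -14673955/3371844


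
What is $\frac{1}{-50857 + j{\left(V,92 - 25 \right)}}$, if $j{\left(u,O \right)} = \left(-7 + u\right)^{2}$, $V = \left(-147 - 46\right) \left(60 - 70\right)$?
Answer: $\frac{1}{3647072} \approx 2.7419 \cdot 10^{-7}$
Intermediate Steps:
$V = 1930$ ($V = \left(-193\right) \left(-10\right) = 1930$)
$\frac{1}{-50857 + j{\left(V,92 - 25 \right)}} = \frac{1}{-50857 + \left(-7 + 1930\right)^{2}} = \frac{1}{-50857 + 1923^{2}} = \frac{1}{-50857 + 3697929} = \frac{1}{3647072}$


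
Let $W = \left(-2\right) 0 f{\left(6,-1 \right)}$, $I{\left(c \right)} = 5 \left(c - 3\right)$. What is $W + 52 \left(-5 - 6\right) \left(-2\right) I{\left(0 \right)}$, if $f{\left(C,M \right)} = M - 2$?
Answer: $-17160$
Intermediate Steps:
$f{\left(C,M \right)} = -2 + M$
$I{\left(c \right)} = -15 + 5 c$ ($I{\left(c \right)} = 5 \left(-3 + c\right) = -15 + 5 c$)
$W = 0$ ($W = \left(-2\right) 0 \left(-2 - 1\right) = 0 \left(-3\right) = 0$)
$W + 52 \left(-5 - 6\right) \left(-2\right) I{\left(0 \right)} = 0 + 52 \left(-5 - 6\right) \left(-2\right) \left(-15 + 5 \cdot 0\right) = 0 + 52 \left(-5 - 6\right) \left(-2\right) \left(-15 + 0\right) = 0 + 52 \left(-11\right) \left(-2\right) \left(-15\right) = 0 + 52 \cdot 22 \left(-15\right) = 0 + 52 \left(-330\right) = 0 - 17160 = -17160$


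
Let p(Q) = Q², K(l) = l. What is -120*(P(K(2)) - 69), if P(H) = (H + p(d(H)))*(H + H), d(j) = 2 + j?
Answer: -360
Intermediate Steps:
P(H) = 2*H*(H + (2 + H)²) (P(H) = (H + (2 + H)²)*(H + H) = (H + (2 + H)²)*(2*H) = 2*H*(H + (2 + H)²))
-120*(P(K(2)) - 69) = -120*(2*2*(2 + (2 + 2)²) - 69) = -120*(2*2*(2 + 4²) - 69) = -120*(2*2*(2 + 16) - 69) = -120*(2*2*18 - 69) = -120*(72 - 69) = -120*3 = -360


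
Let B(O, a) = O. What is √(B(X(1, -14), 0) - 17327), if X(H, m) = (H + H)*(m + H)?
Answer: I*√17353 ≈ 131.73*I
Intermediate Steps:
X(H, m) = 2*H*(H + m) (X(H, m) = (2*H)*(H + m) = 2*H*(H + m))
√(B(X(1, -14), 0) - 17327) = √(2*1*(1 - 14) - 17327) = √(2*1*(-13) - 17327) = √(-26 - 17327) = √(-17353) = I*√17353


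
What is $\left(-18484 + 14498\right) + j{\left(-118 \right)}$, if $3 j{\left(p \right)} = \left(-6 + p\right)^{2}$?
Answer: $\frac{3418}{3} \approx 1139.3$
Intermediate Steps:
$j{\left(p \right)} = \frac{\left(-6 + p\right)^{2}}{3}$
$\left(-18484 + 14498\right) + j{\left(-118 \right)} = \left(-18484 + 14498\right) + \frac{\left(-6 - 118\right)^{2}}{3} = -3986 + \frac{\left(-124\right)^{2}}{3} = -3986 + \frac{1}{3} \cdot 15376 = -3986 + \frac{15376}{3} = \frac{3418}{3}$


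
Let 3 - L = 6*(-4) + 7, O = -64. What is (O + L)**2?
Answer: 1936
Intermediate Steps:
L = 20 (L = 3 - (6*(-4) + 7) = 3 - (-24 + 7) = 3 - 1*(-17) = 3 + 17 = 20)
(O + L)**2 = (-64 + 20)**2 = (-44)**2 = 1936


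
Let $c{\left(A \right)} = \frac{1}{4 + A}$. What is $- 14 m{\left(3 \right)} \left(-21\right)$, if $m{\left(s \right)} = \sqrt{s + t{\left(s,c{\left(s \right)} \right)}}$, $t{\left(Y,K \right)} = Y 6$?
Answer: $294 \sqrt{21} \approx 1347.3$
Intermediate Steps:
$t{\left(Y,K \right)} = 6 Y$
$m{\left(s \right)} = \sqrt{7} \sqrt{s}$ ($m{\left(s \right)} = \sqrt{s + 6 s} = \sqrt{7 s} = \sqrt{7} \sqrt{s}$)
$- 14 m{\left(3 \right)} \left(-21\right) = - 14 \sqrt{7} \sqrt{3} \left(-21\right) = - 14 \sqrt{21} \left(-21\right) = 294 \sqrt{21}$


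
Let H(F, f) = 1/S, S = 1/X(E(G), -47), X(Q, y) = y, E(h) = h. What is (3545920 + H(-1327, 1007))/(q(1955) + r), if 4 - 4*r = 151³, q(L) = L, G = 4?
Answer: -14183492/3435127 ≈ -4.1290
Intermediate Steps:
S = -1/47 (S = 1/(-47) = -1/47 ≈ -0.021277)
H(F, f) = -47 (H(F, f) = 1/(-1/47) = -47)
r = -3442947/4 (r = 1 - ¼*151³ = 1 - ¼*3442951 = 1 - 3442951/4 = -3442947/4 ≈ -8.6074e+5)
(3545920 + H(-1327, 1007))/(q(1955) + r) = (3545920 - 47)/(1955 - 3442947/4) = 3545873/(-3435127/4) = 3545873*(-4/3435127) = -14183492/3435127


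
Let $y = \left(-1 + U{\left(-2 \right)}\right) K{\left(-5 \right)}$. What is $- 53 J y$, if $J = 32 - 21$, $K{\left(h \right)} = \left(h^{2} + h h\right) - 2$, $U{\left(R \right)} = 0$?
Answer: $27984$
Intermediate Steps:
$K{\left(h \right)} = -2 + 2 h^{2}$ ($K{\left(h \right)} = \left(h^{2} + h^{2}\right) - 2 = 2 h^{2} - 2 = -2 + 2 h^{2}$)
$y = -48$ ($y = \left(-1 + 0\right) \left(-2 + 2 \left(-5\right)^{2}\right) = - (-2 + 2 \cdot 25) = - (-2 + 50) = \left(-1\right) 48 = -48$)
$J = 11$
$- 53 J y = \left(-53\right) 11 \left(-48\right) = \left(-583\right) \left(-48\right) = 27984$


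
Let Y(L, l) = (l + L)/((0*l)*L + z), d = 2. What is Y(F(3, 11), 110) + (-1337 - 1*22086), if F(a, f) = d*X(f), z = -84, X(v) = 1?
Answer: -70273/3 ≈ -23424.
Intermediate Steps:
F(a, f) = 2 (F(a, f) = 2*1 = 2)
Y(L, l) = -L/84 - l/84 (Y(L, l) = (l + L)/((0*l)*L - 84) = (L + l)/(0*L - 84) = (L + l)/(0 - 84) = (L + l)/(-84) = (L + l)*(-1/84) = -L/84 - l/84)
Y(F(3, 11), 110) + (-1337 - 1*22086) = (-1/84*2 - 1/84*110) + (-1337 - 1*22086) = (-1/42 - 55/42) + (-1337 - 22086) = -4/3 - 23423 = -70273/3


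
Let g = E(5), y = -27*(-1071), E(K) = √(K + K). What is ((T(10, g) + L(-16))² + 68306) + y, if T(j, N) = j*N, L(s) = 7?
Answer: 98272 + 140*√10 ≈ 98715.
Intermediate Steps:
E(K) = √2*√K (E(K) = √(2*K) = √2*√K)
y = 28917
g = √10 (g = √2*√5 = √10 ≈ 3.1623)
T(j, N) = N*j
((T(10, g) + L(-16))² + 68306) + y = ((√10*10 + 7)² + 68306) + 28917 = ((10*√10 + 7)² + 68306) + 28917 = ((7 + 10*√10)² + 68306) + 28917 = (68306 + (7 + 10*√10)²) + 28917 = 97223 + (7 + 10*√10)²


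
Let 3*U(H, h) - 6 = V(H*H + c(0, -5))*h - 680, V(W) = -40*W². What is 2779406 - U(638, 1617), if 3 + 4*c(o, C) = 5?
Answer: 10716520360061462/3 ≈ 3.5722e+15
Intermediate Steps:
c(o, C) = ½ (c(o, C) = -¾ + (¼)*5 = -¾ + 5/4 = ½)
U(H, h) = -674/3 - 40*h*(½ + H²)²/3 (U(H, h) = 2 + ((-40*(H*H + ½)²)*h - 680)/3 = 2 + ((-40*(H² + ½)²)*h - 680)/3 = 2 + ((-40*(½ + H²)²)*h - 680)/3 = 2 + (-40*h*(½ + H²)² - 680)/3 = 2 + (-680 - 40*h*(½ + H²)²)/3 = 2 + (-680/3 - 40*h*(½ + H²)²/3) = -674/3 - 40*h*(½ + H²)²/3)
2779406 - U(638, 1617) = 2779406 - (-674/3 - 10/3*1617*(1 + 2*638²)²) = 2779406 - (-674/3 - 10/3*1617*(1 + 2*407044)²) = 2779406 - (-674/3 - 10/3*1617*(1 + 814088)²) = 2779406 - (-674/3 - 10/3*1617*814089²) = 2779406 - (-674/3 - 10/3*1617*662740899921) = 2779406 - (-674/3 - 3572173450574190) = 2779406 - 1*(-10716520351723244/3) = 2779406 + 10716520351723244/3 = 10716520360061462/3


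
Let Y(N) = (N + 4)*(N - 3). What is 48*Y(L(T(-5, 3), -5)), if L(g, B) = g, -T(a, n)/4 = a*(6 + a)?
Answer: 19584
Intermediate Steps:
T(a, n) = -4*a*(6 + a)
Y(N) = (-3 + N)*(4 + N) (Y(N) = (4 + N)*(-3 + N) = (-3 + N)*(4 + N))
48*Y(L(T(-5, 3), -5)) = 48*(-12 - 4*(-5)*(6 - 5) + (-4*(-5)*(6 - 5))²) = 48*(-12 - 4*(-5)*1 + (-4*(-5)*1)²) = 48*(-12 + 20 + 20²) = 48*(-12 + 20 + 400) = 48*408 = 19584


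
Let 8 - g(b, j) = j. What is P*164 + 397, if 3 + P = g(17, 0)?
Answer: 1217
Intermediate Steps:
g(b, j) = 8 - j
P = 5 (P = -3 + (8 - 1*0) = -3 + (8 + 0) = -3 + 8 = 5)
P*164 + 397 = 5*164 + 397 = 820 + 397 = 1217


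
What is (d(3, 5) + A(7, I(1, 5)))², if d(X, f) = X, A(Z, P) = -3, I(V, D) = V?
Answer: 0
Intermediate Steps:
(d(3, 5) + A(7, I(1, 5)))² = (3 - 3)² = 0² = 0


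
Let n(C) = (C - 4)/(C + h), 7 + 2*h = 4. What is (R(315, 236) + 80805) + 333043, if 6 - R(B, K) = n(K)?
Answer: 194097062/469 ≈ 4.1385e+5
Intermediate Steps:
h = -3/2 (h = -7/2 + (½)*4 = -7/2 + 2 = -3/2 ≈ -1.5000)
n(C) = (-4 + C)/(-3/2 + C) (n(C) = (C - 4)/(C - 3/2) = (-4 + C)/(-3/2 + C))
R(B, K) = 6 - 2*(-4 + K)/(-3 + 2*K)
(R(315, 236) + 80805) + 333043 = (10*(-1 + 236)/(-3 + 2*236) + 80805) + 333043 = (10*235/(-3 + 472) + 80805) + 333043 = (10*235/469 + 80805) + 333043 = (10*(1/469)*235 + 80805) + 333043 = (2350/469 + 80805) + 333043 = 37899895/469 + 333043 = 194097062/469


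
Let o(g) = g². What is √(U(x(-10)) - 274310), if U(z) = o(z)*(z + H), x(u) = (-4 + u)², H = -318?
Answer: I*√4961062 ≈ 2227.3*I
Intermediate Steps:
U(z) = z²*(-318 + z) (U(z) = z²*(z - 318) = z²*(-318 + z))
√(U(x(-10)) - 274310) = √(((-4 - 10)²)²*(-318 + (-4 - 10)²) - 274310) = √(((-14)²)²*(-318 + (-14)²) - 274310) = √(196²*(-318 + 196) - 274310) = √(38416*(-122) - 274310) = √(-4686752 - 274310) = √(-4961062) = I*√4961062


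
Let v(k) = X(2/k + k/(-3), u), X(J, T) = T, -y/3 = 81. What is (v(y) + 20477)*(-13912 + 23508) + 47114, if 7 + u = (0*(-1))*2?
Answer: 196477234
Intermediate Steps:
u = -7 (u = -7 + (0*(-1))*2 = -7 + 0*2 = -7 + 0 = -7)
y = -243 (y = -3*81 = -243)
v(k) = -7
(v(y) + 20477)*(-13912 + 23508) + 47114 = (-7 + 20477)*(-13912 + 23508) + 47114 = 20470*9596 + 47114 = 196430120 + 47114 = 196477234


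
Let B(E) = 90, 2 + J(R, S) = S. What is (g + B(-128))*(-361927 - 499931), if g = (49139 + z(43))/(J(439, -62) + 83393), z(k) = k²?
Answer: -6507543291084/83329 ≈ -7.8095e+7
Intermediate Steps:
J(R, S) = -2 + S
g = 50988/83329 (g = (49139 + 43²)/((-2 - 62) + 83393) = (49139 + 1849)/(-64 + 83393) = 50988/83329 ≈ 0.61189)
(g + B(-128))*(-361927 - 499931) = (50988/83329 + 90)*(-361927 - 499931) = (7550598/83329)*(-861858) = -6507543291084/83329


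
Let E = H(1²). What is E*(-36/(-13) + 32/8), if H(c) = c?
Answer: 88/13 ≈ 6.7692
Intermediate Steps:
E = 1 (E = 1² = 1)
E*(-36/(-13) + 32/8) = 1*(-36/(-13) + 32/8) = 1*(-36*(-1/13) + 32*(⅛)) = 1*(36/13 + 4) = 1*(88/13) = 88/13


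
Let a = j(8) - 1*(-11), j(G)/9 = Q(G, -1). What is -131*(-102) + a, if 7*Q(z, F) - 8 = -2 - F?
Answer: 13382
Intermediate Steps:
Q(z, F) = 6/7 - F/7 (Q(z, F) = 8/7 + (-2 - F)/7 = 8/7 + (-2/7 - F/7) = 6/7 - F/7)
j(G) = 9 (j(G) = 9*(6/7 - ⅐*(-1)) = 9*(6/7 + ⅐) = 9*1 = 9)
a = 20 (a = 9 - 1*(-11) = 9 + 11 = 20)
-131*(-102) + a = -131*(-102) + 20 = 13362 + 20 = 13382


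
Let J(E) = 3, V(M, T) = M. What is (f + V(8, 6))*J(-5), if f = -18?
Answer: -30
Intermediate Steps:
(f + V(8, 6))*J(-5) = (-18 + 8)*3 = -10*3 = -30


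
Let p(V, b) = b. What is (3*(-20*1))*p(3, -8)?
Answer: 480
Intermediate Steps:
(3*(-20*1))*p(3, -8) = (3*(-20*1))*(-8) = (3*(-20))*(-8) = -60*(-8) = 480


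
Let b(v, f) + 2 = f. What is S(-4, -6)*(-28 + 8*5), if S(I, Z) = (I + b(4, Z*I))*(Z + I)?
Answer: -2160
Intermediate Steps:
b(v, f) = -2 + f
S(I, Z) = (I + Z)*(-2 + I + I*Z) (S(I, Z) = (I + (-2 + Z*I))*(Z + I) = (I + (-2 + I*Z))*(I + Z) = (-2 + I + I*Z)*(I + Z) = (I + Z)*(-2 + I + I*Z))
S(-4, -6)*(-28 + 8*5) = ((-4)**2 - 4*(-6) - 4*(-2 - 4*(-6)) - 6*(-2 - 4*(-6)))*(-28 + 8*5) = (16 + 24 - 4*(-2 + 24) - 6*(-2 + 24))*(-28 + 40) = (16 + 24 - 4*22 - 6*22)*12 = (16 + 24 - 88 - 132)*12 = -180*12 = -2160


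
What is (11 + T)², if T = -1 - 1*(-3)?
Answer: 169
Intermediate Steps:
T = 2 (T = -1 + 3 = 2)
(11 + T)² = (11 + 2)² = 13² = 169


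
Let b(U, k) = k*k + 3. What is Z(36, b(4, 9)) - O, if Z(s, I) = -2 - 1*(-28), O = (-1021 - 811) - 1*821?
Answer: 2679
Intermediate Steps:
b(U, k) = 3 + k**2 (b(U, k) = k**2 + 3 = 3 + k**2)
O = -2653 (O = -1832 - 821 = -2653)
Z(s, I) = 26 (Z(s, I) = -2 + 28 = 26)
Z(36, b(4, 9)) - O = 26 - 1*(-2653) = 26 + 2653 = 2679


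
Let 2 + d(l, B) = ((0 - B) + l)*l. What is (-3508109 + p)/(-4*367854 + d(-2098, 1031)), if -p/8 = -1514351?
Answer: 8606699/5093224 ≈ 1.6898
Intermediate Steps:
p = 12114808 (p = -8*(-1514351) = 12114808)
d(l, B) = -2 + l*(l - B) (d(l, B) = -2 + ((0 - B) + l)*l = -2 + (-B + l)*l = -2 + (l - B)*l = -2 + l*(l - B))
(-3508109 + p)/(-4*367854 + d(-2098, 1031)) = (-3508109 + 12114808)/(-4*367854 + (-2 + (-2098)**2 - 1*1031*(-2098))) = 8606699/(-1471416 + (-2 + 4401604 + 2163038)) = 8606699/(-1471416 + 6564640) = 8606699/5093224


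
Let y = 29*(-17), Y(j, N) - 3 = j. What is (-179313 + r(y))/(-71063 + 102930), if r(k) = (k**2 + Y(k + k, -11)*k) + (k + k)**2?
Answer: 1520551/31867 ≈ 47.716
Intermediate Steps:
Y(j, N) = 3 + j
y = -493
r(k) = 5*k**2 + k*(3 + 2*k) (r(k) = (k**2 + (3 + (k + k))*k) + (k + k)**2 = (k**2 + (3 + 2*k)*k) + (2*k)**2 = (k**2 + k*(3 + 2*k)) + 4*k**2 = 5*k**2 + k*(3 + 2*k))
(-179313 + r(y))/(-71063 + 102930) = (-179313 - 493*(3 + 7*(-493)))/(-71063 + 102930) = (-179313 - 493*(3 - 3451))/31867 = (-179313 - 493*(-3448))*(1/31867) = (-179313 + 1699864)*(1/31867) = 1520551*(1/31867) = 1520551/31867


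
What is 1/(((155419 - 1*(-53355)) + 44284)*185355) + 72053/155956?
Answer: 1689843358806113/3657602193577020 ≈ 0.46201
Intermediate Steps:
1/(((155419 - 1*(-53355)) + 44284)*185355) + 72053/155956 = (1/185355)/((155419 + 53355) + 44284) + 72053*(1/155956) = (1/185355)/(208774 + 44284) + 72053/155956 = (1/185355)/253058 + 72053/155956 = (1/253058)*(1/185355) + 72053/155956 = 1/46905565590 + 72053/155956 = 1689843358806113/3657602193577020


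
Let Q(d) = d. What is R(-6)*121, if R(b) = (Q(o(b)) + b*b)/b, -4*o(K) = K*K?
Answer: -1089/2 ≈ -544.50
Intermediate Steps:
o(K) = -K²/4 (o(K) = -K*K/4 = -K²/4)
R(b) = 3*b/4 (R(b) = (-b²/4 + b*b)/b = (-b²/4 + b²)/b = (3*b²/4)/b = 3*b/4)
R(-6)*121 = ((¾)*(-6))*121 = -9/2*121 = -1089/2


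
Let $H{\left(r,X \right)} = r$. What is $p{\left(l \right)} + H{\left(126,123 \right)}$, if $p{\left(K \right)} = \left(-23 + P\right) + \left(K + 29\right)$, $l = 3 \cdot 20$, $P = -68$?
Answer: $124$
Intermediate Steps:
$l = 60$
$p{\left(K \right)} = -62 + K$ ($p{\left(K \right)} = \left(-23 - 68\right) + \left(K + 29\right) = -91 + \left(29 + K\right) = -62 + K$)
$p{\left(l \right)} + H{\left(126,123 \right)} = \left(-62 + 60\right) + 126 = -2 + 126 = 124$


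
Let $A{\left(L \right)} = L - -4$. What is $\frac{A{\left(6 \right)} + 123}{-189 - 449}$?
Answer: $- \frac{133}{638} \approx -0.20846$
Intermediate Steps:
$A{\left(L \right)} = 4 + L$ ($A{\left(L \right)} = L + 4 = 4 + L$)
$\frac{A{\left(6 \right)} + 123}{-189 - 449} = \frac{\left(4 + 6\right) + 123}{-189 - 449} = \frac{10 + 123}{-638} = 133 \left(- \frac{1}{638}\right) = - \frac{133}{638}$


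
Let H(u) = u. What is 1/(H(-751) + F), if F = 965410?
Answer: 1/964659 ≈ 1.0366e-6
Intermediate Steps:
1/(H(-751) + F) = 1/(-751 + 965410) = 1/964659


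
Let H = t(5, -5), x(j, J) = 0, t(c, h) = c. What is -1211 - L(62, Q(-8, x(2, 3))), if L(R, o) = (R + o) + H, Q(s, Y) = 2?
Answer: -1280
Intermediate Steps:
H = 5
L(R, o) = 5 + R + o (L(R, o) = (R + o) + 5 = 5 + R + o)
-1211 - L(62, Q(-8, x(2, 3))) = -1211 - (5 + 62 + 2) = -1211 - 1*69 = -1211 - 69 = -1280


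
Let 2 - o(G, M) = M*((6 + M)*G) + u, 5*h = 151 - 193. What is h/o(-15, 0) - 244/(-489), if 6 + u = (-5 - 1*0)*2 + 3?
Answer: -746/12225 ≈ -0.061023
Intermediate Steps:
u = -13 (u = -6 + ((-5 - 1*0)*2 + 3) = -6 + ((-5 + 0)*2 + 3) = -6 + (-5*2 + 3) = -6 + (-10 + 3) = -6 - 7 = -13)
h = -42/5 (h = (151 - 193)/5 = (⅕)*(-42) = -42/5 ≈ -8.4000)
o(G, M) = 15 - G*M*(6 + M) (o(G, M) = 2 - (M*((6 + M)*G) - 13) = 2 - (M*(G*(6 + M)) - 13) = 2 - (G*M*(6 + M) - 13) = 2 - (-13 + G*M*(6 + M)) = 2 + (13 - G*M*(6 + M)) = 15 - G*M*(6 + M))
h/o(-15, 0) - 244/(-489) = -42/(5*(15 - 1*(-15)*0² - 6*(-15)*0)) - 244/(-489) = -42/(5*(15 - 1*(-15)*0 + 0)) - 244*(-1/489) = -42/(5*(15 + 0 + 0)) + 244/489 = -42/5/15 + 244/489 = -42/5*1/15 + 244/489 = -14/25 + 244/489 = -746/12225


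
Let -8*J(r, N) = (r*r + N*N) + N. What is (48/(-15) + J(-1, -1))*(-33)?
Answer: 4389/40 ≈ 109.72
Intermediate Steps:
J(r, N) = -N/8 - N²/8 - r²/8 (J(r, N) = -((r*r + N*N) + N)/8 = -((r² + N²) + N)/8 = -((N² + r²) + N)/8 = -(N + N² + r²)/8 = -N/8 - N²/8 - r²/8)
(48/(-15) + J(-1, -1))*(-33) = (48/(-15) + (-⅛*(-1) - ⅛*(-1)² - ⅛*(-1)²))*(-33) = (48*(-1/15) + (⅛ - ⅛*1 - ⅛*1))*(-33) = (-16/5 + (⅛ - ⅛ - ⅛))*(-33) = (-16/5 - ⅛)*(-33) = -133/40*(-33) = 4389/40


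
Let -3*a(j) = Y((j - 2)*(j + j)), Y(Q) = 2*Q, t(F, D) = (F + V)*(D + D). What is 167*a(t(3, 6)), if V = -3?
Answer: 0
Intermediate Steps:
t(F, D) = 2*D*(-3 + F) (t(F, D) = (F - 3)*(D + D) = (-3 + F)*(2*D) = 2*D*(-3 + F))
a(j) = -4*j*(-2 + j)/3 (a(j) = -2*(j - 2)*(j + j)/3 = -2*(-2 + j)*(2*j)/3 = -2*2*j*(-2 + j)/3 = -4*j*(-2 + j)/3)
167*a(t(3, 6)) = 167*(4*(2*6*(-3 + 3))*(2 - 2*6*(-3 + 3))/3) = 167*(4*(2*6*0)*(2 - 2*6*0)/3) = 167*((4/3)*0*(2 - 1*0)) = 167*((4/3)*0*(2 + 0)) = 167*((4/3)*0*2) = 167*0 = 0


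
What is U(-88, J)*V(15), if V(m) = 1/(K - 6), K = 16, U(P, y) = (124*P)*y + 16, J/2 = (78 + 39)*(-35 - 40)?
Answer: 95752808/5 ≈ 1.9151e+7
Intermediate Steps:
J = -17550 (J = 2*((78 + 39)*(-35 - 40)) = 2*(117*(-75)) = 2*(-8775) = -17550)
U(P, y) = 16 + 124*P*y (U(P, y) = 124*P*y + 16 = 16 + 124*P*y)
V(m) = ⅒ (V(m) = 1/(16 - 6) = 1/10 = ⅒)
U(-88, J)*V(15) = (16 + 124*(-88)*(-17550))*(⅒) = (16 + 191505600)*(⅒) = 191505616*(⅒) = 95752808/5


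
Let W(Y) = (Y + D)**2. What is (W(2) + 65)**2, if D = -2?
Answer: 4225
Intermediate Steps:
W(Y) = (-2 + Y)**2 (W(Y) = (Y - 2)**2 = (-2 + Y)**2)
(W(2) + 65)**2 = ((-2 + 2)**2 + 65)**2 = (0**2 + 65)**2 = (0 + 65)**2 = 65**2 = 4225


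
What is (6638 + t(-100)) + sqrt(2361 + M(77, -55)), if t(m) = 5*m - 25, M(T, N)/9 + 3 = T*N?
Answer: 6113 + I*sqrt(35781) ≈ 6113.0 + 189.16*I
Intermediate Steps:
M(T, N) = -27 + 9*N*T (M(T, N) = -27 + 9*(T*N) = -27 + 9*(N*T) = -27 + 9*N*T)
t(m) = -25 + 5*m
(6638 + t(-100)) + sqrt(2361 + M(77, -55)) = (6638 + (-25 + 5*(-100))) + sqrt(2361 + (-27 + 9*(-55)*77)) = (6638 + (-25 - 500)) + sqrt(2361 + (-27 - 38115)) = (6638 - 525) + sqrt(2361 - 38142) = 6113 + sqrt(-35781) = 6113 + I*sqrt(35781)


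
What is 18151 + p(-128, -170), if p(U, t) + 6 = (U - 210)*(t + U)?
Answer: 118869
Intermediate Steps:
p(U, t) = -6 + (-210 + U)*(U + t) (p(U, t) = -6 + (U - 210)*(t + U) = -6 + (-210 + U)*(U + t))
18151 + p(-128, -170) = 18151 + (-6 + (-128)**2 - 210*(-128) - 210*(-170) - 128*(-170)) = 18151 + (-6 + 16384 + 26880 + 35700 + 21760) = 18151 + 100718 = 118869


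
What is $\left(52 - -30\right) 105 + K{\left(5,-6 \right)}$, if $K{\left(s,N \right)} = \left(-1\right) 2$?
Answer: $8608$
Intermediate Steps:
$K{\left(s,N \right)} = -2$
$\left(52 - -30\right) 105 + K{\left(5,-6 \right)} = \left(52 - -30\right) 105 - 2 = \left(52 + 30\right) 105 - 2 = 82 \cdot 105 - 2 = 8610 - 2 = 8608$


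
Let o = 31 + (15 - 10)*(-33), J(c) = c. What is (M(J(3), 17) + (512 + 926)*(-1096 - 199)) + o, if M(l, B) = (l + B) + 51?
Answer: -1862273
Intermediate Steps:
M(l, B) = 51 + B + l (M(l, B) = (B + l) + 51 = 51 + B + l)
o = -134 (o = 31 + 5*(-33) = 31 - 165 = -134)
(M(J(3), 17) + (512 + 926)*(-1096 - 199)) + o = ((51 + 17 + 3) + (512 + 926)*(-1096 - 199)) - 134 = (71 + 1438*(-1295)) - 134 = (71 - 1862210) - 134 = -1862139 - 134 = -1862273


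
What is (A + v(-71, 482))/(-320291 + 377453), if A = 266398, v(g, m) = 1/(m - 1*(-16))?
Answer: 18952315/4066668 ≈ 4.6604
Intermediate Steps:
v(g, m) = 1/(16 + m) (v(g, m) = 1/(m + 16) = 1/(16 + m))
(A + v(-71, 482))/(-320291 + 377453) = (266398 + 1/(16 + 482))/(-320291 + 377453) = (266398 + 1/498)/57162 = (266398 + 1/498)*(1/57162) = (132666205/498)*(1/57162) = 18952315/4066668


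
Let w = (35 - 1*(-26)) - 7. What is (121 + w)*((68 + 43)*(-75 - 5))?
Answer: -1554000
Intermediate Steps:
w = 54 (w = (35 + 26) - 7 = 61 - 7 = 54)
(121 + w)*((68 + 43)*(-75 - 5)) = (121 + 54)*((68 + 43)*(-75 - 5)) = 175*(111*(-80)) = 175*(-8880) = -1554000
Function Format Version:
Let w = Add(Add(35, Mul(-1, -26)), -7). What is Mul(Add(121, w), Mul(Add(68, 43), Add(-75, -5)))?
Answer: -1554000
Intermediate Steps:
w = 54 (w = Add(Add(35, 26), -7) = Add(61, -7) = 54)
Mul(Add(121, w), Mul(Add(68, 43), Add(-75, -5))) = Mul(Add(121, 54), Mul(Add(68, 43), Add(-75, -5))) = Mul(175, Mul(111, -80)) = Mul(175, -8880) = -1554000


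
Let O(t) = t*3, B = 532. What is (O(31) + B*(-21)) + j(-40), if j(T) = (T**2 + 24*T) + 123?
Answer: -10316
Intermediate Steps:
O(t) = 3*t
j(T) = 123 + T**2 + 24*T
(O(31) + B*(-21)) + j(-40) = (3*31 + 532*(-21)) + (123 + (-40)**2 + 24*(-40)) = (93 - 11172) + (123 + 1600 - 960) = -11079 + 763 = -10316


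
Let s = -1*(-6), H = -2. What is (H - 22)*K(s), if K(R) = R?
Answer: -144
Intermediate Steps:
s = 6
(H - 22)*K(s) = (-2 - 22)*6 = -24*6 = -144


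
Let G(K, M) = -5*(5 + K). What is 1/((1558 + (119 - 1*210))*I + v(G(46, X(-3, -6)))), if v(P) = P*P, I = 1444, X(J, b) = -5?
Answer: 1/2183373 ≈ 4.5801e-7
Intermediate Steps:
G(K, M) = -25 - 5*K
v(P) = P**2
1/((1558 + (119 - 1*210))*I + v(G(46, X(-3, -6)))) = 1/((1558 + (119 - 1*210))*1444 + (-25 - 5*46)**2) = 1/((1558 + (119 - 210))*1444 + (-25 - 230)**2) = 1/((1558 - 91)*1444 + (-255)**2) = 1/(1467*1444 + 65025) = 1/(2118348 + 65025) = 1/2183373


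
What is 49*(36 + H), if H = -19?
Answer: 833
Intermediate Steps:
49*(36 + H) = 49*(36 - 19) = 49*17 = 833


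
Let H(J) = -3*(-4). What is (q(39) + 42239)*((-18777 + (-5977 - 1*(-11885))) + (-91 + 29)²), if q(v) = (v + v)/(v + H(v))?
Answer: -6480753225/17 ≈ -3.8122e+8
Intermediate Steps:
H(J) = 12
q(v) = 2*v/(12 + v) (q(v) = (v + v)/(v + 12) = (2*v)/(12 + v) = 2*v/(12 + v))
(q(39) + 42239)*((-18777 + (-5977 - 1*(-11885))) + (-91 + 29)²) = (2*39/(12 + 39) + 42239)*((-18777 + (-5977 - 1*(-11885))) + (-91 + 29)²) = (2*39/51 + 42239)*((-18777 + (-5977 + 11885)) + (-62)²) = (2*39*(1/51) + 42239)*((-18777 + 5908) + 3844) = (26/17 + 42239)*(-12869 + 3844) = (718089/17)*(-9025) = -6480753225/17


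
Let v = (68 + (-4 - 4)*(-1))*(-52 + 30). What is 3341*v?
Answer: -5586152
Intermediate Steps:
v = -1672 (v = (68 - 8*(-1))*(-22) = (68 + 8)*(-22) = 76*(-22) = -1672)
3341*v = 3341*(-1672) = -5586152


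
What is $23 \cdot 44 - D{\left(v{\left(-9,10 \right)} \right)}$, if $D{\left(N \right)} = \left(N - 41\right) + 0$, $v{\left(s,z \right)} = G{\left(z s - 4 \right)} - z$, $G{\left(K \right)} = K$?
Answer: $1157$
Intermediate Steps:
$v{\left(s,z \right)} = -4 - z + s z$ ($v{\left(s,z \right)} = \left(z s - 4\right) - z = \left(s z - 4\right) - z = \left(-4 + s z\right) - z = -4 - z + s z$)
$D{\left(N \right)} = -41 + N$ ($D{\left(N \right)} = \left(-41 + N\right) + 0 = -41 + N$)
$23 \cdot 44 - D{\left(v{\left(-9,10 \right)} \right)} = 23 \cdot 44 - \left(-41 - 104\right) = 1012 - \left(-41 - 104\right) = 1012 - -145 = 1012 + 145 = 1157$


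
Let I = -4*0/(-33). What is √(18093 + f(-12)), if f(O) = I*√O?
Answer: √18093 ≈ 134.51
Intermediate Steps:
I = 0 (I = 0*(-1/33) = 0)
f(O) = 0 (f(O) = 0*√O = 0)
√(18093 + f(-12)) = √(18093 + 0) = √18093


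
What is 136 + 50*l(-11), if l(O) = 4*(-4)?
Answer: -664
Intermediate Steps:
l(O) = -16
136 + 50*l(-11) = 136 + 50*(-16) = 136 - 800 = -664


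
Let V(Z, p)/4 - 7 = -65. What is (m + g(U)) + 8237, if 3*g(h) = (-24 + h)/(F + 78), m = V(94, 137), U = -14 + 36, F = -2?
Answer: 912569/114 ≈ 8005.0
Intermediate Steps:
U = 22
V(Z, p) = -232 (V(Z, p) = 28 + 4*(-65) = 28 - 260 = -232)
m = -232
g(h) = -2/19 + h/228 (g(h) = ((-24 + h)/(-2 + 78))/3 = ((-24 + h)/76)/3 = ((-24 + h)*(1/76))/3 = (-6/19 + h/76)/3 = -2/19 + h/228)
(m + g(U)) + 8237 = (-232 + (-2/19 + (1/228)*22)) + 8237 = (-232 + (-2/19 + 11/114)) + 8237 = (-232 - 1/114) + 8237 = -26449/114 + 8237 = 912569/114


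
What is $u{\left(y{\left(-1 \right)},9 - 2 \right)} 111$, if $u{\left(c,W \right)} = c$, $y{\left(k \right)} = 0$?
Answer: $0$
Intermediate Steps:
$u{\left(y{\left(-1 \right)},9 - 2 \right)} 111 = 0 \cdot 111 = 0$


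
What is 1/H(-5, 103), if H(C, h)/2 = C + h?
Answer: 1/196 ≈ 0.0051020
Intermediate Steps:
H(C, h) = 2*C + 2*h (H(C, h) = 2*(C + h) = 2*C + 2*h)
1/H(-5, 103) = 1/(2*(-5) + 2*103) = 1/(-10 + 206) = 1/196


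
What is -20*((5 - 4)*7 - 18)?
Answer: 220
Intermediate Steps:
-20*((5 - 4)*7 - 18) = -20*(1*7 - 18) = -20*(7 - 18) = -20*(-11) = 220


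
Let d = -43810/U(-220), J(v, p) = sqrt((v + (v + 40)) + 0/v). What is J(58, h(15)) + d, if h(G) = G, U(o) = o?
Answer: 4381/22 + 2*sqrt(39) ≈ 211.63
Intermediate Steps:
J(v, p) = sqrt(40 + 2*v) (J(v, p) = sqrt((v + (40 + v)) + 0) = sqrt((40 + 2*v) + 0) = sqrt(40 + 2*v))
d = 4381/22 (d = -43810/(-220) = -43810*(-1/220) = 4381/22 ≈ 199.14)
J(58, h(15)) + d = sqrt(40 + 2*58) + 4381/22 = sqrt(40 + 116) + 4381/22 = sqrt(156) + 4381/22 = 2*sqrt(39) + 4381/22 = 4381/22 + 2*sqrt(39)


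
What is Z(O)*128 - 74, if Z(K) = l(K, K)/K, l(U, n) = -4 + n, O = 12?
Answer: 34/3 ≈ 11.333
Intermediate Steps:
Z(K) = (-4 + K)/K
Z(O)*128 - 74 = ((-4 + 12)/12)*128 - 74 = ((1/12)*8)*128 - 74 = (2/3)*128 - 74 = 256/3 - 74 = 34/3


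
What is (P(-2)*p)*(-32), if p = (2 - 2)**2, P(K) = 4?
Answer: 0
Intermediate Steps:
p = 0 (p = 0**2 = 0)
(P(-2)*p)*(-32) = (4*0)*(-32) = 0*(-32) = 0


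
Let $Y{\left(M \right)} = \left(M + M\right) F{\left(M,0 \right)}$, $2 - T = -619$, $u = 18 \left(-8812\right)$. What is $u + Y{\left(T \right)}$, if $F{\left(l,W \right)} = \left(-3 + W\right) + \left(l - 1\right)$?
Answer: $607698$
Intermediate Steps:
$u = -158616$
$F{\left(l,W \right)} = -4 + W + l$ ($F{\left(l,W \right)} = \left(-3 + W\right) + \left(l - 1\right) = \left(-3 + W\right) + \left(-1 + l\right) = -4 + W + l$)
$T = 621$ ($T = 2 - -619 = 2 + 619 = 621$)
$Y{\left(M \right)} = 2 M \left(-4 + M\right)$ ($Y{\left(M \right)} = \left(M + M\right) \left(-4 + 0 + M\right) = 2 M \left(-4 + M\right)$)
$u + Y{\left(T \right)} = -158616 + 2 \cdot 621 \left(-4 + 621\right) = -158616 + 2 \cdot 621 \cdot 617 = -158616 + 766314 = 607698$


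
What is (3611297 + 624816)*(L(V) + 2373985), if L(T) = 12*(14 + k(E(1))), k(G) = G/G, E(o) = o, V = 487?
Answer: 10057231220645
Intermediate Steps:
k(G) = 1
L(T) = 180 (L(T) = 12*(14 + 1) = 12*15 = 180)
(3611297 + 624816)*(L(V) + 2373985) = (3611297 + 624816)*(180 + 2373985) = 4236113*2374165 = 10057231220645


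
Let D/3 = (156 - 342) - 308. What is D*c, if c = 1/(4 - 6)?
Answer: 741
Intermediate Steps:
D = -1482 (D = 3*((156 - 342) - 308) = 3*(-186 - 308) = 3*(-494) = -1482)
c = -½ (c = 1/(-2) = -½ ≈ -0.50000)
D*c = -1482*(-½) = 741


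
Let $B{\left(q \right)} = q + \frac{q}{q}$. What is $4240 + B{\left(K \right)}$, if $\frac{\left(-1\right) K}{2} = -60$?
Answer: $4361$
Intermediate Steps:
$K = 120$ ($K = \left(-2\right) \left(-60\right) = 120$)
$B{\left(q \right)} = 1 + q$ ($B{\left(q \right)} = q + 1 = 1 + q$)
$4240 + B{\left(K \right)} = 4240 + \left(1 + 120\right) = 4240 + 121 = 4361$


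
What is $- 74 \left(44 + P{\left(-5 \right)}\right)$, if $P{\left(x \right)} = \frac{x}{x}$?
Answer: $-3330$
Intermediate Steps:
$P{\left(x \right)} = 1$
$- 74 \left(44 + P{\left(-5 \right)}\right) = - 74 \left(44 + 1\right) = \left(-74\right) 45 = -3330$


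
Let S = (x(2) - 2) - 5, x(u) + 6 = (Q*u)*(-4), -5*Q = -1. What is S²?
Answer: 5329/25 ≈ 213.16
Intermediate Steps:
Q = ⅕ (Q = -⅕*(-1) = ⅕ ≈ 0.20000)
x(u) = -6 - 4*u/5 (x(u) = -6 + (u/5)*(-4) = -6 - 4*u/5)
S = -73/5 (S = ((-6 - ⅘*2) - 2) - 5 = ((-6 - 8/5) - 2) - 5 = (-38/5 - 2) - 5 = -48/5 - 5 = -73/5 ≈ -14.600)
S² = (-73/5)² = 5329/25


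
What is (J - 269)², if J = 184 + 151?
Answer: 4356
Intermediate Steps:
J = 335
(J - 269)² = (335 - 269)² = 66² = 4356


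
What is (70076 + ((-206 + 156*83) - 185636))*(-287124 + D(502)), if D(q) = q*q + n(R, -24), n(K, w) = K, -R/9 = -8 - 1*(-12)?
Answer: 3614669608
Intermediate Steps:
R = -36 (R = -9*(-8 - 1*(-12)) = -9*(-8 + 12) = -9*4 = -36)
D(q) = -36 + q² (D(q) = q*q - 36 = q² - 36 = -36 + q²)
(70076 + ((-206 + 156*83) - 185636))*(-287124 + D(502)) = (70076 + ((-206 + 156*83) - 185636))*(-287124 + (-36 + 502²)) = (70076 + ((-206 + 12948) - 185636))*(-287124 + (-36 + 252004)) = (70076 + (12742 - 185636))*(-287124 + 251968) = (70076 - 172894)*(-35156) = -102818*(-35156) = 3614669608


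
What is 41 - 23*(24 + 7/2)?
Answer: -1183/2 ≈ -591.50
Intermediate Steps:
41 - 23*(24 + 7/2) = 41 - 23*55/2 = 41 - 1265/2 = -1183/2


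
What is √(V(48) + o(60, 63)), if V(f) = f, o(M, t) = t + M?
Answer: 3*√19 ≈ 13.077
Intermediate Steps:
o(M, t) = M + t
√(V(48) + o(60, 63)) = √(48 + (60 + 63)) = √(48 + 123) = √171 = 3*√19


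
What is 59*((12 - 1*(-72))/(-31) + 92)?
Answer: 163312/31 ≈ 5268.1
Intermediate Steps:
59*((12 - 1*(-72))/(-31) + 92) = 59*((12 + 72)*(-1/31) + 92) = 59*(84*(-1/31) + 92) = 59*(-84/31 + 92) = 59*(2768/31) = 163312/31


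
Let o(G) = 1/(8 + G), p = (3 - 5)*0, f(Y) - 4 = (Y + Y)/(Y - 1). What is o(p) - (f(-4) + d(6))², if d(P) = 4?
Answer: -18407/200 ≈ -92.035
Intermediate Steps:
f(Y) = 4 + 2*Y/(-1 + Y) (f(Y) = 4 + (Y + Y)/(Y - 1) = 4 + (2*Y)/(-1 + Y) = 4 + 2*Y/(-1 + Y))
p = 0 (p = -2*0 = 0)
o(p) - (f(-4) + d(6))² = 1/(8 + 0) - (2*(-2 + 3*(-4))/(-1 - 4) + 4)² = 1/8 - (2*(-2 - 12)/(-5) + 4)² = ⅛ - (2*(-⅕)*(-14) + 4)² = ⅛ - (28/5 + 4)² = ⅛ - (48/5)² = ⅛ - 1*2304/25 = ⅛ - 2304/25 = -18407/200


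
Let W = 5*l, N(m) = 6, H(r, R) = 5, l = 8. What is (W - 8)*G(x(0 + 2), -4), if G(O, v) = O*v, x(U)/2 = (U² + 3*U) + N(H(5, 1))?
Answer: -4096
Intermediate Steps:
W = 40 (W = 5*8 = 40)
x(U) = 12 + 2*U² + 6*U (x(U) = 2*((U² + 3*U) + 6) = 2*(6 + U² + 3*U) = 12 + 2*U² + 6*U)
(W - 8)*G(x(0 + 2), -4) = (40 - 8)*((12 + 2*(0 + 2)² + 6*(0 + 2))*(-4)) = 32*((12 + 2*2² + 6*2)*(-4)) = 32*((12 + 2*4 + 12)*(-4)) = 32*((12 + 8 + 12)*(-4)) = 32*(32*(-4)) = 32*(-128) = -4096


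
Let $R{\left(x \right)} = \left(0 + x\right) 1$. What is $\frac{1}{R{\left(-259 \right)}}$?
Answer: $- \frac{1}{259} \approx -0.003861$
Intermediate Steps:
$R{\left(x \right)} = x$ ($R{\left(x \right)} = x 1 = x$)
$\frac{1}{R{\left(-259 \right)}} = \frac{1}{-259} = - \frac{1}{259}$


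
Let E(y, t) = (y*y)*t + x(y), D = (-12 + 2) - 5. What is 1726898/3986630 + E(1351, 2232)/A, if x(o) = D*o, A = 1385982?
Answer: 2707206638712841/920899570110 ≈ 2939.7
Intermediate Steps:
D = -15 (D = -10 - 5 = -15)
x(o) = -15*o
E(y, t) = -15*y + t*y**2 (E(y, t) = (y*y)*t - 15*y = y**2*t - 15*y = t*y**2 - 15*y = -15*y + t*y**2)
1726898/3986630 + E(1351, 2232)/A = 1726898/3986630 + (1351*(-15 + 2232*1351))/1385982 = 1726898*(1/3986630) + (1351*(-15 + 3015432))*(1/1385982) = 863449/1993315 + (1351*3015417)*(1/1385982) = 863449/1993315 + 4073828367*(1/1385982) = 863449/1993315 + 1357942789/461994 = 2707206638712841/920899570110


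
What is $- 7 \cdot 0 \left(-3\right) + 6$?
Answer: $6$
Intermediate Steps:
$- 7 \cdot 0 \left(-3\right) + 6 = \left(-7\right) 0 + 6 = 0 + 6 = 6$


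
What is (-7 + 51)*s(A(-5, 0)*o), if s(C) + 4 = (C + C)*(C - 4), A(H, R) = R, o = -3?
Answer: -176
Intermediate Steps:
s(C) = -4 + 2*C*(-4 + C) (s(C) = -4 + (C + C)*(C - 4) = -4 + (2*C)*(-4 + C) = -4 + 2*C*(-4 + C))
(-7 + 51)*s(A(-5, 0)*o) = (-7 + 51)*(-4 - 0*(-3) + 2*(0*(-3))²) = 44*(-4 - 8*0 + 2*0²) = 44*(-4 + 0 + 2*0) = 44*(-4 + 0 + 0) = 44*(-4) = -176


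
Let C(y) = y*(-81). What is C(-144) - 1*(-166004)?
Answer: 177668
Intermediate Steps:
C(y) = -81*y
C(-144) - 1*(-166004) = -81*(-144) - 1*(-166004) = 11664 + 166004 = 177668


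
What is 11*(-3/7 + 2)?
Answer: 121/7 ≈ 17.286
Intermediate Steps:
11*(-3/7 + 2) = 11*(11/7) = 121/7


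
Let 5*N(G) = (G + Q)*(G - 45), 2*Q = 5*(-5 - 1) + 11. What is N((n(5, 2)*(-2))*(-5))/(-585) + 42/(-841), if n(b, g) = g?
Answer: 2611/65598 ≈ 0.039803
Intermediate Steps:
Q = -19/2 (Q = (5*(-5 - 1) + 11)/2 = (5*(-6) + 11)/2 = (-30 + 11)/2 = (1/2)*(-19) = -19/2 ≈ -9.5000)
N(G) = (-45 + G)*(-19/2 + G)/5 (N(G) = ((G - 19/2)*(G - 45))/5 = ((-19/2 + G)*(-45 + G))/5 = ((-45 + G)*(-19/2 + G))/5 = (-45 + G)*(-19/2 + G)/5)
N((n(5, 2)*(-2))*(-5))/(-585) + 42/(-841) = (171/2 - 109*2*(-2)*(-5)/10 + ((2*(-2))*(-5))**2/5)/(-585) + 42/(-841) = (171/2 - (-218)*(-5)/5 + (-4*(-5))**2/5)*(-1/585) + 42*(-1/841) = (171/2 - 109/10*20 + (1/5)*20**2)*(-1/585) - 42/841 = (171/2 - 218 + (1/5)*400)*(-1/585) - 42/841 = (171/2 - 218 + 80)*(-1/585) - 42/841 = -105/2*(-1/585) - 42/841 = 7/78 - 42/841 = 2611/65598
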